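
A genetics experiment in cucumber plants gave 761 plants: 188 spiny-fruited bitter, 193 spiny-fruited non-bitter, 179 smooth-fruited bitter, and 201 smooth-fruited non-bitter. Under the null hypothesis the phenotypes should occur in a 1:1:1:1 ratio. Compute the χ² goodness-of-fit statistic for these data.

1.339

Total ratio parts = 4. Expected numbers out of 761:
  spiny-fruited bitter: 761 × 1/4 = 190.25
  spiny-fruited non-bitter: 761 × 1/4 = 190.25
  smooth-fruited bitter: 761 × 1/4 = 190.25
  smooth-fruited non-bitter: 761 × 1/4 = 190.25
χ² = Σ (O − E)² / E
  spiny-fruited bitter: (188 − 190.25)² / 190.25 = 0.0266
  spiny-fruited non-bitter: (193 − 190.25)² / 190.25 = 0.0398
  smooth-fruited bitter: (179 − 190.25)² / 190.25 = 0.6652
  smooth-fruited non-bitter: (201 − 190.25)² / 190.25 = 0.6074
χ² = 0.0266 + 0.0398 + 0.6652 + 0.6074 = 1.339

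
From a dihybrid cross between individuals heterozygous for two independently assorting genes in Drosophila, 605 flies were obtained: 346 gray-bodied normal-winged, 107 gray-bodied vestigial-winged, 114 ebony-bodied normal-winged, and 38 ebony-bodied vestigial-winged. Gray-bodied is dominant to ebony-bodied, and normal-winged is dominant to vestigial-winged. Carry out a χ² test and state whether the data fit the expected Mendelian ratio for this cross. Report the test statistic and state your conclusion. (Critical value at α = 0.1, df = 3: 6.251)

A dihybrid F₂ with independent assortment and complete dominance at both loci gives a 9:3:3:1 phenotypic ratio.
Expected counts for N = 605 under a 9:3:3:1 ratio (total parts = 16):
  gray-bodied normal-winged: 605 × 9/16 = 340.3125
  gray-bodied vestigial-winged: 605 × 3/16 = 113.4375
  ebony-bodied normal-winged: 605 × 3/16 = 113.4375
  ebony-bodied vestigial-winged: 605 × 1/16 = 37.8125
χ² = Σ (O − E)² / E
  gray-bodied normal-winged: (346 − 340.3125)² / 340.3125 = 0.0951
  gray-bodied vestigial-winged: (107 − 113.4375)² / 113.4375 = 0.3653
  ebony-bodied normal-winged: (114 − 113.4375)² / 113.4375 = 0.0028
  ebony-bodied vestigial-winged: (38 − 37.8125)² / 37.8125 = 0.0009
χ² = 0.0951 + 0.3653 + 0.0028 + 0.0009 = 0.4641 ≈ 0.464
Degrees of freedom = 4 − 1 = 3; critical value at α = 0.1 is 6.251.
Since 0.464 < 6.251, we fail to reject the null hypothesis — the data are consistent with the 9:3:3:1 ratio.

0.464; consistent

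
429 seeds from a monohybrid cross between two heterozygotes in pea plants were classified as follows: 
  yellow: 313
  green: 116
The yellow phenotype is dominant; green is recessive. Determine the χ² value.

For a monohybrid cross between heterozygotes with complete dominance, the expected phenotypic ratio is 3:1.
Under the 3:1 hypothesis (Σ ratio = 4, N = 429):
  yellow: 429 × 3/4 = 321.75
  green: 429 × 1/4 = 107.25
χ² = Σ (O − E)² / E
  yellow: (313 − 321.75)² / 321.75 = 0.2380
  green: (116 − 107.25)² / 107.25 = 0.7139
χ² = 0.2380 + 0.7139 = 0.9519 ≈ 0.952

0.952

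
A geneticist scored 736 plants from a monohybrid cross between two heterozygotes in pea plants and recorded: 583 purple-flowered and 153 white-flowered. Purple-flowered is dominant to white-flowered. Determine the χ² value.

6.964

For a monohybrid cross between heterozygotes with complete dominance, the expected phenotypic ratio is 3:1.
Under the 3:1 hypothesis (Σ ratio = 4, N = 736):
  purple-flowered: 736 × 3/4 = 552
  white-flowered: 736 × 1/4 = 184
χ² = Σ (O − E)² / E
  purple-flowered: (583 − 552)² / 552 = 1.7409
  white-flowered: (153 − 184)² / 184 = 5.2228
χ² = 1.7409 + 5.2228 = 6.9637 ≈ 6.964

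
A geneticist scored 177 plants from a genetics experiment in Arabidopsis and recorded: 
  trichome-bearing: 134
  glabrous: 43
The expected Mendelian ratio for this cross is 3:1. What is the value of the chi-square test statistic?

0.047

The 3:1 ratio has 4 parts, so with N = 177 the expected counts are:
  trichome-bearing: 177 × 3/4 = 132.75
  glabrous: 177 × 1/4 = 44.25
χ² = Σ (O − E)² / E
  trichome-bearing: (134 − 132.75)² / 132.75 = 0.0118
  glabrous: (43 − 44.25)² / 44.25 = 0.0353
χ² = 0.0118 + 0.0353 = 0.0471 ≈ 0.047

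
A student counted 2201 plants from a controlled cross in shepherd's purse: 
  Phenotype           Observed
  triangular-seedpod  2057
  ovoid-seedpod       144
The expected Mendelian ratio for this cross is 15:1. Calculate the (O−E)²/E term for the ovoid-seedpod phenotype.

0.301

Total ratio parts = 16. Expected numbers out of 2201:
  triangular-seedpod: 2201 × 15/16 = 2063.4375
  ovoid-seedpod: 2201 × 1/16 = 137.5625
Contribution of ovoid-seedpod: (144 − 137.5625)² / 137.5625 = 0.3013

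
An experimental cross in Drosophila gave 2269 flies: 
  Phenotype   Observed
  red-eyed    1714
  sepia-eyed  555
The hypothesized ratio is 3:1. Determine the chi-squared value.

0.353

The 3:1 ratio has 4 parts, so with N = 2269 the expected counts are:
  red-eyed: 2269 × 3/4 = 1701.75
  sepia-eyed: 2269 × 1/4 = 567.25
χ² = Σ (O − E)² / E
  red-eyed: (1714 − 1701.75)² / 1701.75 = 0.0882
  sepia-eyed: (555 − 567.25)² / 567.25 = 0.2645
χ² = 0.0882 + 0.2645 = 0.3527 ≈ 0.353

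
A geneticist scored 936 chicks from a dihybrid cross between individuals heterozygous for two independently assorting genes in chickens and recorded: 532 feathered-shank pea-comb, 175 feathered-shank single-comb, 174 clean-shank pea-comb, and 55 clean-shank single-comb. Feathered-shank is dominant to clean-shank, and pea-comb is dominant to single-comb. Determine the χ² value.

0.281

A dihybrid F₂ with independent assortment and complete dominance at both loci gives a 9:3:3:1 phenotypic ratio.
The 9:3:3:1 ratio has 16 parts, so with N = 936 the expected counts are:
  feathered-shank pea-comb: 936 × 9/16 = 526.5
  feathered-shank single-comb: 936 × 3/16 = 175.5
  clean-shank pea-comb: 936 × 3/16 = 175.5
  clean-shank single-comb: 936 × 1/16 = 58.5
χ² = Σ (O − E)² / E
  feathered-shank pea-comb: (532 − 526.5)² / 526.5 = 0.0575
  feathered-shank single-comb: (175 − 175.5)² / 175.5 = 0.0014
  clean-shank pea-comb: (174 − 175.5)² / 175.5 = 0.0128
  clean-shank single-comb: (55 − 58.5)² / 58.5 = 0.2094
χ² = 0.0575 + 0.0014 + 0.0128 + 0.2094 = 0.2811 ≈ 0.281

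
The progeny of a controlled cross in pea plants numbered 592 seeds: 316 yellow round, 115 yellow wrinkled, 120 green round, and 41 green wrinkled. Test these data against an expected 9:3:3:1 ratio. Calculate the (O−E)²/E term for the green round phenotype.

Total ratio parts = 16. Expected numbers out of 592:
  yellow round: 592 × 9/16 = 333
  yellow wrinkled: 592 × 3/16 = 111
  green round: 592 × 3/16 = 111
  green wrinkled: 592 × 1/16 = 37
Contribution of green round: (120 − 111)² / 111 = 0.7297

0.730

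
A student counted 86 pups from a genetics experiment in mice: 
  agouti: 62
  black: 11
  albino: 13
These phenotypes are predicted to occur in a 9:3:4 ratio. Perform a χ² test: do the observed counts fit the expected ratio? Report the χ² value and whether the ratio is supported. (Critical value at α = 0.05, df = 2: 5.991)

8.827; not consistent

Under the 9:3:4 hypothesis (Σ ratio = 16, N = 86):
  agouti: 86 × 9/16 = 48.375
  black: 86 × 3/16 = 16.125
  albino: 86 × 4/16 = 21.5
χ² = Σ (O − E)² / E
  agouti: (62 − 48.375)² / 48.375 = 3.8375
  black: (11 − 16.125)² / 16.125 = 1.6289
  albino: (13 − 21.5)² / 21.5 = 3.3605
χ² = 3.8375 + 1.6289 + 3.3605 = 8.8269 ≈ 8.827
Degrees of freedom = 3 − 1 = 2; critical value at α = 0.05 is 5.991.
Since 8.827 > 5.991, we reject the null hypothesis — the data do not fit the 9:3:4 ratio.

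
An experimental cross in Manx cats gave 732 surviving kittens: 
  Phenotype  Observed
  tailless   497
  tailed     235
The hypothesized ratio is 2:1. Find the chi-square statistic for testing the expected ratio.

Total ratio parts = 3. Expected numbers out of 732:
  tailless: 732 × 2/3 = 488
  tailed: 732 × 1/3 = 244
χ² = Σ (O − E)² / E
  tailless: (497 − 488)² / 488 = 0.1660
  tailed: (235 − 244)² / 244 = 0.3320
χ² = 0.1660 + 0.3320 = 0.498

0.498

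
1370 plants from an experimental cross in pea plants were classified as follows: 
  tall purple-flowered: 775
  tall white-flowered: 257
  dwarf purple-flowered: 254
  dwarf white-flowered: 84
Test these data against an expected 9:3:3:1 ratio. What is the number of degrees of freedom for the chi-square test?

3

A goodness-of-fit test with 4 phenotype classes has df = 4 − 1 = 3.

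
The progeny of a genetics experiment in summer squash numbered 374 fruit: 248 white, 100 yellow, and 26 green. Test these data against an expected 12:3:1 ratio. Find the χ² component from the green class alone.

Under the 12:3:1 hypothesis (Σ ratio = 16, N = 374):
  white: 374 × 12/16 = 280.5
  yellow: 374 × 3/16 = 70.125
  green: 374 × 1/16 = 23.375
Contribution of green: (26 − 23.375)² / 23.375 = 0.2948

0.295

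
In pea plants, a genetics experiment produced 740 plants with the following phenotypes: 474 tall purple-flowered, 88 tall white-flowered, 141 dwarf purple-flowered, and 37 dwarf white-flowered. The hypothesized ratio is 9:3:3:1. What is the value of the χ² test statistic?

Under the 9:3:3:1 hypothesis (Σ ratio = 16, N = 740):
  tall purple-flowered: 740 × 9/16 = 416.25
  tall white-flowered: 740 × 3/16 = 138.75
  dwarf purple-flowered: 740 × 3/16 = 138.75
  dwarf white-flowered: 740 × 1/16 = 46.25
χ² = Σ (O − E)² / E
  tall purple-flowered: (474 − 416.25)² / 416.25 = 8.0122
  tall white-flowered: (88 − 138.75)² / 138.75 = 18.5626
  dwarf purple-flowered: (141 − 138.75)² / 138.75 = 0.0365
  dwarf white-flowered: (37 − 46.25)² / 46.25 = 1.8500
χ² = 8.0122 + 18.5626 + 0.0365 + 1.8500 = 28.4613 ≈ 28.461

28.461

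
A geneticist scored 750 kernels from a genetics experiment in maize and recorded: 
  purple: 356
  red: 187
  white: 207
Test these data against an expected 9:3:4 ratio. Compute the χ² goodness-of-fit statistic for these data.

27.608

Total ratio parts = 16. Expected numbers out of 750:
  purple: 750 × 9/16 = 421.875
  red: 750 × 3/16 = 140.625
  white: 750 × 4/16 = 187.5
χ² = Σ (O − E)² / E
  purple: (356 − 421.875)² / 421.875 = 10.2863
  red: (187 − 140.625)² / 140.625 = 15.2934
  white: (207 − 187.5)² / 187.5 = 2.0280
χ² = 10.2863 + 15.2934 + 2.0280 = 27.6077 ≈ 27.608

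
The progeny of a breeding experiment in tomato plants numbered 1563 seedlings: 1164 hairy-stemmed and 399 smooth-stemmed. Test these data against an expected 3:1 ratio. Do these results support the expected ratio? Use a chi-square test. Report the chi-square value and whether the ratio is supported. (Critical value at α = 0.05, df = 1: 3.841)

Expected counts for N = 1563 under a 3:1 ratio (total parts = 4):
  hairy-stemmed: 1563 × 3/4 = 1172.25
  smooth-stemmed: 1563 × 1/4 = 390.75
χ² = Σ (O − E)² / E
  hairy-stemmed: (1164 − 1172.25)² / 1172.25 = 0.0581
  smooth-stemmed: (399 − 390.75)² / 390.75 = 0.1742
χ² = 0.0581 + 0.1742 = 0.2323 ≈ 0.232
Degrees of freedom = 2 − 1 = 1; critical value at α = 0.05 is 3.841.
Since 0.232 < 3.841, we fail to reject the null hypothesis — the data are consistent with the 3:1 ratio.

0.232; consistent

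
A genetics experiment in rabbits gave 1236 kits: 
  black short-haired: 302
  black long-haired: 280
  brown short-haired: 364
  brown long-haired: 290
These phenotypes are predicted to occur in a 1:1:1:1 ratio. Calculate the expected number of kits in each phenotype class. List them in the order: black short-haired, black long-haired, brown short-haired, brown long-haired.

Under the 1:1:1:1 hypothesis (Σ ratio = 4, N = 1236):
  black short-haired: 1236 × 1/4 = 309
  black long-haired: 1236 × 1/4 = 309
  brown short-haired: 1236 × 1/4 = 309
  brown long-haired: 1236 × 1/4 = 309

309, 309, 309, 309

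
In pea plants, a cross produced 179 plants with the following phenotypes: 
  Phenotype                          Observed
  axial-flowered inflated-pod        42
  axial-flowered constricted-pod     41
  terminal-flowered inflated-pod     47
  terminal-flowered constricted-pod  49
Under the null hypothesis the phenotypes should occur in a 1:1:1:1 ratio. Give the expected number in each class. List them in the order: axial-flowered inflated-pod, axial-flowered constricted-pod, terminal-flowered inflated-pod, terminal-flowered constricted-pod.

44.75, 44.75, 44.75, 44.75

Under the 1:1:1:1 hypothesis (Σ ratio = 4, N = 179):
  axial-flowered inflated-pod: 179 × 1/4 = 44.75
  axial-flowered constricted-pod: 179 × 1/4 = 44.75
  terminal-flowered inflated-pod: 179 × 1/4 = 44.75
  terminal-flowered constricted-pod: 179 × 1/4 = 44.75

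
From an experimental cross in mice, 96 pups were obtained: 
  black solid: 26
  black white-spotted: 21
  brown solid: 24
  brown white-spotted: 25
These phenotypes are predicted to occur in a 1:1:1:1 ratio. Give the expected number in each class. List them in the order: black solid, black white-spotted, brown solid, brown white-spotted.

24, 24, 24, 24

Expected counts for N = 96 under a 1:1:1:1 ratio (total parts = 4):
  black solid: 96 × 1/4 = 24
  black white-spotted: 96 × 1/4 = 24
  brown solid: 96 × 1/4 = 24
  brown white-spotted: 96 × 1/4 = 24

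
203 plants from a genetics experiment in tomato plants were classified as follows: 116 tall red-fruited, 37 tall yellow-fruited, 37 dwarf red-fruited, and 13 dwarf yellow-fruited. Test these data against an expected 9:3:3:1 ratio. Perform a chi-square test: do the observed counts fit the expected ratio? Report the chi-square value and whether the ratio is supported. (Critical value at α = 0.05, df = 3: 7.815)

0.096; consistent

The 9:3:3:1 ratio has 16 parts, so with N = 203 the expected counts are:
  tall red-fruited: 203 × 9/16 = 114.1875
  tall yellow-fruited: 203 × 3/16 = 38.0625
  dwarf red-fruited: 203 × 3/16 = 38.0625
  dwarf yellow-fruited: 203 × 1/16 = 12.6875
χ² = Σ (O − E)² / E
  tall red-fruited: (116 − 114.1875)² / 114.1875 = 0.0288
  tall yellow-fruited: (37 − 38.0625)² / 38.0625 = 0.0297
  dwarf red-fruited: (37 − 38.0625)² / 38.0625 = 0.0297
  dwarf yellow-fruited: (13 − 12.6875)² / 12.6875 = 0.0077
χ² = 0.0288 + 0.0297 + 0.0297 + 0.0077 = 0.0959 ≈ 0.096
Degrees of freedom = 4 − 1 = 3; critical value at α = 0.05 is 7.815.
Since 0.096 < 7.815, we fail to reject the null hypothesis — the data are consistent with the 9:3:3:1 ratio.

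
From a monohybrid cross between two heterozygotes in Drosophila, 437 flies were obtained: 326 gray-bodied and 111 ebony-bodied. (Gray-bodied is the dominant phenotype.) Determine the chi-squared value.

0.037

For a monohybrid cross between heterozygotes with complete dominance, the expected phenotypic ratio is 3:1.
The 3:1 ratio has 4 parts, so with N = 437 the expected counts are:
  gray-bodied: 437 × 3/4 = 327.75
  ebony-bodied: 437 × 1/4 = 109.25
χ² = Σ (O − E)² / E
  gray-bodied: (326 − 327.75)² / 327.75 = 0.0093
  ebony-bodied: (111 − 109.25)² / 109.25 = 0.0280
χ² = 0.0093 + 0.0280 = 0.0373 ≈ 0.037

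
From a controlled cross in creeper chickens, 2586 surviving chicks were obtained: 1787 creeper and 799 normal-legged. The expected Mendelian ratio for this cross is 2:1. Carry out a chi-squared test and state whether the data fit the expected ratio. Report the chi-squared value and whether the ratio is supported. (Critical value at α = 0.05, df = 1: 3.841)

6.907; not consistent

The 2:1 ratio has 3 parts, so with N = 2586 the expected counts are:
  creeper: 2586 × 2/3 = 1724
  normal-legged: 2586 × 1/3 = 862
χ² = Σ (O − E)² / E
  creeper: (1787 − 1724)² / 1724 = 2.3022
  normal-legged: (799 − 862)² / 862 = 4.6044
χ² = 2.3022 + 4.6044 = 6.9066 ≈ 6.907
Degrees of freedom = 2 − 1 = 1; critical value at α = 0.05 is 3.841.
Since 6.907 > 3.841, we reject the null hypothesis — the data do not fit the 2:1 ratio.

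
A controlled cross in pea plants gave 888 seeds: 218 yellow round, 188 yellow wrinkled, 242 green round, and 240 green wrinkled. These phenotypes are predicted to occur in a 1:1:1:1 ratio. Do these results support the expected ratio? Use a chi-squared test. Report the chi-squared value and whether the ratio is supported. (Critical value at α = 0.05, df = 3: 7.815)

Under the 1:1:1:1 hypothesis (Σ ratio = 4, N = 888):
  yellow round: 888 × 1/4 = 222
  yellow wrinkled: 888 × 1/4 = 222
  green round: 888 × 1/4 = 222
  green wrinkled: 888 × 1/4 = 222
χ² = Σ (O − E)² / E
  yellow round: (218 − 222)² / 222 = 0.0721
  yellow wrinkled: (188 − 222)² / 222 = 5.2072
  green round: (242 − 222)² / 222 = 1.8018
  green wrinkled: (240 − 222)² / 222 = 1.4595
χ² = 0.0721 + 5.2072 + 1.8018 + 1.4595 = 8.5406 ≈ 8.541
Degrees of freedom = 4 − 1 = 3; critical value at α = 0.05 is 7.815.
Since 8.541 > 7.815, we reject the null hypothesis — the data do not fit the 1:1:1:1 ratio.

8.541; not consistent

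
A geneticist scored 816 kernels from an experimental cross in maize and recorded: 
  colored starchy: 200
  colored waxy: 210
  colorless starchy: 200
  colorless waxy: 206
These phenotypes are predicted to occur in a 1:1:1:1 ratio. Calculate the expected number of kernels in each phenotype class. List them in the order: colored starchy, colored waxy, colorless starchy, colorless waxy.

The 1:1:1:1 ratio has 4 parts, so with N = 816 the expected counts are:
  colored starchy: 816 × 1/4 = 204
  colored waxy: 816 × 1/4 = 204
  colorless starchy: 816 × 1/4 = 204
  colorless waxy: 816 × 1/4 = 204

204, 204, 204, 204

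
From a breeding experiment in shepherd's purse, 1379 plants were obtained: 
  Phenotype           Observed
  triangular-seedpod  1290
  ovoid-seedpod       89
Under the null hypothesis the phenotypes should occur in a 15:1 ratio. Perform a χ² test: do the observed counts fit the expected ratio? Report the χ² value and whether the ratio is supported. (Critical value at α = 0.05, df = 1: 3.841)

The 15:1 ratio has 16 parts, so with N = 1379 the expected counts are:
  triangular-seedpod: 1379 × 15/16 = 1292.8125
  ovoid-seedpod: 1379 × 1/16 = 86.1875
χ² = Σ (O − E)² / E
  triangular-seedpod: (1290 − 1292.8125)² / 1292.8125 = 0.0061
  ovoid-seedpod: (89 − 86.1875)² / 86.1875 = 0.0918
χ² = 0.0061 + 0.0918 = 0.0979 ≈ 0.098
Degrees of freedom = 2 − 1 = 1; critical value at α = 0.05 is 3.841.
Since 0.098 < 3.841, we fail to reject the null hypothesis — the data are consistent with the 15:1 ratio.

0.098; consistent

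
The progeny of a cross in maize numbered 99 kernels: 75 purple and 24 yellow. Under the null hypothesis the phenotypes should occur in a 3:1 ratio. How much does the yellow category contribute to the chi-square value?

0.023

Total ratio parts = 4. Expected numbers out of 99:
  purple: 99 × 3/4 = 74.25
  yellow: 99 × 1/4 = 24.75
Contribution of yellow: (24 − 24.75)² / 24.75 = 0.0227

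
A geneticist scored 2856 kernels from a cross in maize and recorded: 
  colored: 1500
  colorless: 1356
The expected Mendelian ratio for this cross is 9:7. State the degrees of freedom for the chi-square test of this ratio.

1

A goodness-of-fit test with 2 phenotype classes has df = 2 − 1 = 1.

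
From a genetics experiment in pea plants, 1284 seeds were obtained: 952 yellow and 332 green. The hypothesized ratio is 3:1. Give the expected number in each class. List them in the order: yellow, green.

963, 321

Under the 3:1 hypothesis (Σ ratio = 4, N = 1284):
  yellow: 1284 × 3/4 = 963
  green: 1284 × 1/4 = 321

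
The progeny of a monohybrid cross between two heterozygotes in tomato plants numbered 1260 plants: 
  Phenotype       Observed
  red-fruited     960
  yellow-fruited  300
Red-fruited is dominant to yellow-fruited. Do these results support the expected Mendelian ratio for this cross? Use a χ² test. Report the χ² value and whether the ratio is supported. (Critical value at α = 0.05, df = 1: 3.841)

0.952; consistent

For a monohybrid cross between heterozygotes with complete dominance, the expected phenotypic ratio is 3:1.
Expected counts for N = 1260 under a 3:1 ratio (total parts = 4):
  red-fruited: 1260 × 3/4 = 945
  yellow-fruited: 1260 × 1/4 = 315
χ² = Σ (O − E)² / E
  red-fruited: (960 − 945)² / 945 = 0.2381
  yellow-fruited: (300 − 315)² / 315 = 0.7143
χ² = 0.2381 + 0.7143 = 0.9524 ≈ 0.952
Degrees of freedom = 2 − 1 = 1; critical value at α = 0.05 is 3.841.
Since 0.952 < 3.841, we fail to reject the null hypothesis — the data are consistent with the 3:1 ratio.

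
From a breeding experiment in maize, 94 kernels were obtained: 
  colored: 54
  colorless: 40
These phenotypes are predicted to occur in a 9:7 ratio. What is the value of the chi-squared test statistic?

0.055

Expected counts for N = 94 under a 9:7 ratio (total parts = 16):
  colored: 94 × 9/16 = 52.875
  colorless: 94 × 7/16 = 41.125
χ² = Σ (O − E)² / E
  colored: (54 − 52.875)² / 52.875 = 0.0239
  colorless: (40 − 41.125)² / 41.125 = 0.0308
χ² = 0.0239 + 0.0308 = 0.0547 ≈ 0.055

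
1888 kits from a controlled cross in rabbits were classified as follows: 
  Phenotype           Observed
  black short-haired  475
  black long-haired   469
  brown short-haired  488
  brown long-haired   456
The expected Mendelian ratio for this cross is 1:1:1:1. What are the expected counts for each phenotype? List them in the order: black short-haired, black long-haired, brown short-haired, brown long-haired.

472, 472, 472, 472

Under the 1:1:1:1 hypothesis (Σ ratio = 4, N = 1888):
  black short-haired: 1888 × 1/4 = 472
  black long-haired: 1888 × 1/4 = 472
  brown short-haired: 1888 × 1/4 = 472
  brown long-haired: 1888 × 1/4 = 472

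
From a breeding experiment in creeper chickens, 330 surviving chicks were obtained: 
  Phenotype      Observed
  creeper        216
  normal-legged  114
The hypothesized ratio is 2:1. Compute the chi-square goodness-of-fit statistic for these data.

0.218

Total ratio parts = 3. Expected numbers out of 330:
  creeper: 330 × 2/3 = 220
  normal-legged: 330 × 1/3 = 110
χ² = Σ (O − E)² / E
  creeper: (216 − 220)² / 220 = 0.0727
  normal-legged: (114 − 110)² / 110 = 0.1455
χ² = 0.0727 + 0.1455 = 0.2182 ≈ 0.218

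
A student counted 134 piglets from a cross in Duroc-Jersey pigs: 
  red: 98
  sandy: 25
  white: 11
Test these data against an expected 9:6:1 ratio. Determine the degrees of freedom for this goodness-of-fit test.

A goodness-of-fit test with 3 phenotype classes has df = 3 − 1 = 2.

2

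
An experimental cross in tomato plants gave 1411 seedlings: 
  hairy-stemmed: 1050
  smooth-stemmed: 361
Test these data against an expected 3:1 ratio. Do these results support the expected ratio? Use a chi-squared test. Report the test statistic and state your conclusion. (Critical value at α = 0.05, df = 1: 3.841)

Expected counts for N = 1411 under a 3:1 ratio (total parts = 4):
  hairy-stemmed: 1411 × 3/4 = 1058.25
  smooth-stemmed: 1411 × 1/4 = 352.75
χ² = Σ (O − E)² / E
  hairy-stemmed: (1050 − 1058.25)² / 1058.25 = 0.0643
  smooth-stemmed: (361 − 352.75)² / 352.75 = 0.1929
χ² = 0.0643 + 0.1929 = 0.2572 ≈ 0.257
Degrees of freedom = 2 − 1 = 1; critical value at α = 0.05 is 3.841.
Since 0.257 < 3.841, we fail to reject the null hypothesis — the data are consistent with the 3:1 ratio.

0.257; consistent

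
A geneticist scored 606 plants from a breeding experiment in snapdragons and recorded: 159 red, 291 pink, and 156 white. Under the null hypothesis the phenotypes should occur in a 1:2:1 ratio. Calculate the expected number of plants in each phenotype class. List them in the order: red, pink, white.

151.5, 303, 151.5

Expected counts for N = 606 under a 1:2:1 ratio (total parts = 4):
  red: 606 × 1/4 = 151.5
  pink: 606 × 2/4 = 303
  white: 606 × 1/4 = 151.5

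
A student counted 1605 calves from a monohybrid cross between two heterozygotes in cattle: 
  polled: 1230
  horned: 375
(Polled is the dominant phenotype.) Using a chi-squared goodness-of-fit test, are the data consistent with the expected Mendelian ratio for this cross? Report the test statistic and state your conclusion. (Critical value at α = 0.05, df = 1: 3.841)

2.290; consistent

For a monohybrid cross between heterozygotes with complete dominance, the expected phenotypic ratio is 3:1.
Under the 3:1 hypothesis (Σ ratio = 4, N = 1605):
  polled: 1605 × 3/4 = 1203.75
  horned: 1605 × 1/4 = 401.25
χ² = Σ (O − E)² / E
  polled: (1230 − 1203.75)² / 1203.75 = 0.5724
  horned: (375 − 401.25)² / 401.25 = 1.7173
χ² = 0.5724 + 1.7173 = 2.2897 ≈ 2.290
Degrees of freedom = 2 − 1 = 1; critical value at α = 0.05 is 3.841.
Since 2.290 < 3.841, we fail to reject the null hypothesis — the data are consistent with the 3:1 ratio.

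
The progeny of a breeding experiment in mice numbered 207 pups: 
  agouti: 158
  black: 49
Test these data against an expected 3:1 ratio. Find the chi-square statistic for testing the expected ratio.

Under the 3:1 hypothesis (Σ ratio = 4, N = 207):
  agouti: 207 × 3/4 = 155.25
  black: 207 × 1/4 = 51.75
χ² = Σ (O − E)² / E
  agouti: (158 − 155.25)² / 155.25 = 0.0487
  black: (49 − 51.75)² / 51.75 = 0.1461
χ² = 0.0487 + 0.1461 = 0.1948 ≈ 0.195

0.195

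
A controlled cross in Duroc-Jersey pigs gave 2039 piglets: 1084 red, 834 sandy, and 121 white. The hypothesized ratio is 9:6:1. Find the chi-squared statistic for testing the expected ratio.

10.073

Total ratio parts = 16. Expected numbers out of 2039:
  red: 2039 × 9/16 = 1146.9375
  sandy: 2039 × 6/16 = 764.625
  white: 2039 × 1/16 = 127.4375
χ² = Σ (O − E)² / E
  red: (1084 − 1146.9375)² / 1146.9375 = 3.4537
  sandy: (834 − 764.625)² / 764.625 = 6.2944
  white: (121 − 127.4375)² / 127.4375 = 0.3252
χ² = 3.4537 + 6.2944 + 0.3252 = 10.0733 ≈ 10.073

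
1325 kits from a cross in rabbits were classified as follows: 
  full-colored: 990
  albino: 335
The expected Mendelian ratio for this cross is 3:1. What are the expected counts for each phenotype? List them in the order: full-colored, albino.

993.75, 331.25

Expected counts for N = 1325 under a 3:1 ratio (total parts = 4):
  full-colored: 1325 × 3/4 = 993.75
  albino: 1325 × 1/4 = 331.25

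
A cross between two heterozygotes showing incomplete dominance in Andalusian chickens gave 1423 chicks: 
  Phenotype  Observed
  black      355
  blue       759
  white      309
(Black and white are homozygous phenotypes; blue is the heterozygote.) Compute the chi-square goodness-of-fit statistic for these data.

With incomplete dominance, a heterozygote × heterozygote cross gives a 1:2:1 phenotypic ratio.
Expected counts for N = 1423 under a 1:2:1 ratio (total parts = 4):
  black: 1423 × 1/4 = 355.75
  blue: 1423 × 2/4 = 711.5
  white: 1423 × 1/4 = 355.75
χ² = Σ (O − E)² / E
  black: (355 − 355.75)² / 355.75 = 0.0016
  blue: (759 − 711.5)² / 711.5 = 3.1711
  white: (309 − 355.75)² / 355.75 = 6.1435
χ² = 0.0016 + 3.1711 + 6.1435 = 9.3162 ≈ 9.316

9.316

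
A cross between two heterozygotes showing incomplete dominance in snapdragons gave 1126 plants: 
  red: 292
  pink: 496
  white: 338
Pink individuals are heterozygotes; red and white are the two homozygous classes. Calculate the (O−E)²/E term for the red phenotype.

With incomplete dominance, a heterozygote × heterozygote cross gives a 1:2:1 phenotypic ratio.
The 1:2:1 ratio has 4 parts, so with N = 1126 the expected counts are:
  red: 1126 × 1/4 = 281.5
  pink: 1126 × 2/4 = 563
  white: 1126 × 1/4 = 281.5
Contribution of red: (292 − 281.5)² / 281.5 = 0.3917

0.392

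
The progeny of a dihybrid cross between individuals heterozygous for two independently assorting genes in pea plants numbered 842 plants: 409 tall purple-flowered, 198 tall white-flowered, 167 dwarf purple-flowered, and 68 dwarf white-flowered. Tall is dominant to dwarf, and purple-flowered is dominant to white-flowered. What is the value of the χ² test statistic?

A dihybrid F₂ with independent assortment and complete dominance at both loci gives a 9:3:3:1 phenotypic ratio.
Under the 9:3:3:1 hypothesis (Σ ratio = 16, N = 842):
  tall purple-flowered: 842 × 9/16 = 473.625
  tall white-flowered: 842 × 3/16 = 157.875
  dwarf purple-flowered: 842 × 3/16 = 157.875
  dwarf white-flowered: 842 × 1/16 = 52.625
χ² = Σ (O − E)² / E
  tall purple-flowered: (409 − 473.625)² / 473.625 = 8.8179
  tall white-flowered: (198 − 157.875)² / 157.875 = 10.1980
  dwarf purple-flowered: (167 − 157.875)² / 157.875 = 0.5274
  dwarf white-flowered: (68 − 52.625)² / 52.625 = 4.4920
χ² = 8.8179 + 10.1980 + 0.5274 + 4.4920 = 24.0353 ≈ 24.035

24.035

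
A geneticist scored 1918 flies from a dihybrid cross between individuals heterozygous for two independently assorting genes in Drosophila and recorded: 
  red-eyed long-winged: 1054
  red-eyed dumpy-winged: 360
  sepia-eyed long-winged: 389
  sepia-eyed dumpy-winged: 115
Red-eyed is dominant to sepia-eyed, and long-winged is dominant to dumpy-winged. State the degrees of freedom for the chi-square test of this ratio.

A dihybrid F₂ with independent assortment and complete dominance at both loci gives a 9:3:3:1 phenotypic ratio.
A goodness-of-fit test with 4 phenotype classes has df = 4 − 1 = 3.

3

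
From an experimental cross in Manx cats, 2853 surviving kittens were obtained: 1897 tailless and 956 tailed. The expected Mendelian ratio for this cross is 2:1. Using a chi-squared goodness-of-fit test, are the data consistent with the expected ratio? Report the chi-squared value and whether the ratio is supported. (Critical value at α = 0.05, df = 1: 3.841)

0.039; consistent

Expected counts for N = 2853 under a 2:1 ratio (total parts = 3):
  tailless: 2853 × 2/3 = 1902
  tailed: 2853 × 1/3 = 951
χ² = Σ (O − E)² / E
  tailless: (1897 − 1902)² / 1902 = 0.0131
  tailed: (956 − 951)² / 951 = 0.0263
χ² = 0.0131 + 0.0263 = 0.0394 ≈ 0.039
Degrees of freedom = 2 − 1 = 1; critical value at α = 0.05 is 3.841.
Since 0.039 < 3.841, we fail to reject the null hypothesis — the data are consistent with the 2:1 ratio.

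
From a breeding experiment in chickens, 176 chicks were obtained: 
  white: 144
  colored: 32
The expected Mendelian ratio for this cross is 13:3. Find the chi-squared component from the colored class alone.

0.030

Under the 13:3 hypothesis (Σ ratio = 16, N = 176):
  white: 176 × 13/16 = 143
  colored: 176 × 3/16 = 33
Contribution of colored: (32 − 33)² / 33 = 0.0303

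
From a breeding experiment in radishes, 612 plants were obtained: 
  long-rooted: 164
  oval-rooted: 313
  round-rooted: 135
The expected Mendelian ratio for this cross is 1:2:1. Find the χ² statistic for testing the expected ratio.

Total ratio parts = 4. Expected numbers out of 612:
  long-rooted: 612 × 1/4 = 153
  oval-rooted: 612 × 2/4 = 306
  round-rooted: 612 × 1/4 = 153
χ² = Σ (O − E)² / E
  long-rooted: (164 − 153)² / 153 = 0.7908
  oval-rooted: (313 − 306)² / 306 = 0.1601
  round-rooted: (135 − 153)² / 153 = 2.1176
χ² = 0.7908 + 0.1601 + 2.1176 = 3.0685 ≈ 3.069

3.069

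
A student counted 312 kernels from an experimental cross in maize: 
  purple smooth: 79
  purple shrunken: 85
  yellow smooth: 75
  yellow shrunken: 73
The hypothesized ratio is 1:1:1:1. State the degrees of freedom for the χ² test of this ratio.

3

A goodness-of-fit test with 4 phenotype classes has df = 4 − 1 = 3.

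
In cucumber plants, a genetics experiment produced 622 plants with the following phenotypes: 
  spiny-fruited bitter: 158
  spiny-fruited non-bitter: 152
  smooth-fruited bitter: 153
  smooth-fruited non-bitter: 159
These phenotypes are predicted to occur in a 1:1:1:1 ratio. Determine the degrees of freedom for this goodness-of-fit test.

3

A goodness-of-fit test with 4 phenotype classes has df = 4 − 1 = 3.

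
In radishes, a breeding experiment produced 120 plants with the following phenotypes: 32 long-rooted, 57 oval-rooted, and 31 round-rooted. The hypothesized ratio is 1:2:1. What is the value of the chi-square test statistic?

Total ratio parts = 4. Expected numbers out of 120:
  long-rooted: 120 × 1/4 = 30
  oval-rooted: 120 × 2/4 = 60
  round-rooted: 120 × 1/4 = 30
χ² = Σ (O − E)² / E
  long-rooted: (32 − 30)² / 30 = 0.1333
  oval-rooted: (57 − 60)² / 60 = 0.1500
  round-rooted: (31 − 30)² / 30 = 0.0333
χ² = 0.1333 + 0.1500 + 0.0333 = 0.3166 ≈ 0.317

0.317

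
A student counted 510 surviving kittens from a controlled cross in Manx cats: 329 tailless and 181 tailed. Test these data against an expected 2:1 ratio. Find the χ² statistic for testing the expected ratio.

Total ratio parts = 3. Expected numbers out of 510:
  tailless: 510 × 2/3 = 340
  tailed: 510 × 1/3 = 170
χ² = Σ (O − E)² / E
  tailless: (329 − 340)² / 340 = 0.3559
  tailed: (181 − 170)² / 170 = 0.7118
χ² = 0.3559 + 0.7118 = 1.0677 ≈ 1.068

1.068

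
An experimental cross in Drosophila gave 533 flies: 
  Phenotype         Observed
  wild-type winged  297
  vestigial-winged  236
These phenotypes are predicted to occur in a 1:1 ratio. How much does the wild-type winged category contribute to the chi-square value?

3.491

Under the 1:1 hypothesis (Σ ratio = 2, N = 533):
  wild-type winged: 533 × 1/2 = 266.5
  vestigial-winged: 533 × 1/2 = 266.5
Contribution of wild-type winged: (297 − 266.5)² / 266.5 = 3.4906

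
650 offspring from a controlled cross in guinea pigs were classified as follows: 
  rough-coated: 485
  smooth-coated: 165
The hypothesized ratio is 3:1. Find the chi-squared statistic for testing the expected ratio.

The 3:1 ratio has 4 parts, so with N = 650 the expected counts are:
  rough-coated: 650 × 3/4 = 487.5
  smooth-coated: 650 × 1/4 = 162.5
χ² = Σ (O − E)² / E
  rough-coated: (485 − 487.5)² / 487.5 = 0.0128
  smooth-coated: (165 − 162.5)² / 162.5 = 0.0385
χ² = 0.0128 + 0.0385 = 0.0513 ≈ 0.051

0.051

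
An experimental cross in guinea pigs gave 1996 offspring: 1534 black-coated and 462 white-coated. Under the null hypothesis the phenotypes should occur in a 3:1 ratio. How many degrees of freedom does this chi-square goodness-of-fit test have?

1

A goodness-of-fit test with 2 phenotype classes has df = 2 − 1 = 1.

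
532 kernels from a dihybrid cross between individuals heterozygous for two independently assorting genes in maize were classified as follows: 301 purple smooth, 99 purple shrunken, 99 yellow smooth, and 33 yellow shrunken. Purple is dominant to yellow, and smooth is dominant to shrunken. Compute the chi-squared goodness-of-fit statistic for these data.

0.023

A dihybrid F₂ with independent assortment and complete dominance at both loci gives a 9:3:3:1 phenotypic ratio.
Expected counts for N = 532 under a 9:3:3:1 ratio (total parts = 16):
  purple smooth: 532 × 9/16 = 299.25
  purple shrunken: 532 × 3/16 = 99.75
  yellow smooth: 532 × 3/16 = 99.75
  yellow shrunken: 532 × 1/16 = 33.25
χ² = Σ (O − E)² / E
  purple smooth: (301 − 299.25)² / 299.25 = 0.0102
  purple shrunken: (99 − 99.75)² / 99.75 = 0.0056
  yellow smooth: (99 − 99.75)² / 99.75 = 0.0056
  yellow shrunken: (33 − 33.25)² / 33.25 = 0.0019
χ² = 0.0102 + 0.0056 + 0.0056 + 0.0019 = 0.0233 ≈ 0.023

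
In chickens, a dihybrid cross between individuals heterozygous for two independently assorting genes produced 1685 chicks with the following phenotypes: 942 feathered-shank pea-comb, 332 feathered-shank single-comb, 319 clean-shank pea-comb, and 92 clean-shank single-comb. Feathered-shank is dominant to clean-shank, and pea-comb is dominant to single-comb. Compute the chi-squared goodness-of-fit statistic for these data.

2.565

A dihybrid F₂ with independent assortment and complete dominance at both loci gives a 9:3:3:1 phenotypic ratio.
Total ratio parts = 16. Expected numbers out of 1685:
  feathered-shank pea-comb: 1685 × 9/16 = 947.8125
  feathered-shank single-comb: 1685 × 3/16 = 315.9375
  clean-shank pea-comb: 1685 × 3/16 = 315.9375
  clean-shank single-comb: 1685 × 1/16 = 105.3125
χ² = Σ (O − E)² / E
  feathered-shank pea-comb: (942 − 947.8125)² / 947.8125 = 0.0356
  feathered-shank single-comb: (332 − 315.9375)² / 315.9375 = 0.8166
  clean-shank pea-comb: (319 − 315.9375)² / 315.9375 = 0.0297
  clean-shank single-comb: (92 − 105.3125)² / 105.3125 = 1.6828
χ² = 0.0356 + 0.8166 + 0.0297 + 1.6828 = 2.5647 ≈ 2.565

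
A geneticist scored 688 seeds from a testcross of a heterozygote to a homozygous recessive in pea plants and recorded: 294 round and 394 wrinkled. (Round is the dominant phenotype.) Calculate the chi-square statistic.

14.535

A testcross of a heterozygote (Aa × aa) gives a 1:1 phenotypic ratio.
Under the 1:1 hypothesis (Σ ratio = 2, N = 688):
  round: 688 × 1/2 = 344
  wrinkled: 688 × 1/2 = 344
χ² = Σ (O − E)² / E
  round: (294 − 344)² / 344 = 7.2674
  wrinkled: (394 − 344)² / 344 = 7.2674
χ² = 7.2674 + 7.2674 = 14.5348 ≈ 14.535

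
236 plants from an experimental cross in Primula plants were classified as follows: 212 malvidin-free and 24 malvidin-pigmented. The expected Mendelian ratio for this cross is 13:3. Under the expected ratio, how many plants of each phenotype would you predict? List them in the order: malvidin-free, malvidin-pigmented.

Under the 13:3 hypothesis (Σ ratio = 16, N = 236):
  malvidin-free: 236 × 13/16 = 191.75
  malvidin-pigmented: 236 × 3/16 = 44.25

191.75, 44.25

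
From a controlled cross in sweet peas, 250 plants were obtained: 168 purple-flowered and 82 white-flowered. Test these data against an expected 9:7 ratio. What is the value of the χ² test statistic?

Total ratio parts = 16. Expected numbers out of 250:
  purple-flowered: 250 × 9/16 = 140.625
  white-flowered: 250 × 7/16 = 109.375
χ² = Σ (O − E)² / E
  purple-flowered: (168 − 140.625)² / 140.625 = 5.3290
  white-flowered: (82 − 109.375)² / 109.375 = 6.8516
χ² = 5.3290 + 6.8516 = 12.1806 ≈ 12.181

12.181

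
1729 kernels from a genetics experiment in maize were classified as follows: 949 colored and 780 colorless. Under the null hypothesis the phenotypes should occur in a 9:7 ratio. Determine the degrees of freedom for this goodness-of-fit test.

1

A goodness-of-fit test with 2 phenotype classes has df = 2 − 1 = 1.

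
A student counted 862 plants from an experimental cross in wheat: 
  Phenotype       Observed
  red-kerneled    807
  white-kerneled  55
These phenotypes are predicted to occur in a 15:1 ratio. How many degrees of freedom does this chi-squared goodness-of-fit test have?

1

A goodness-of-fit test with 2 phenotype classes has df = 2 − 1 = 1.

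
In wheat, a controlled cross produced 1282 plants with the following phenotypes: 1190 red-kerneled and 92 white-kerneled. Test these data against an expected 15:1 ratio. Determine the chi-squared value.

1.877

Expected counts for N = 1282 under a 15:1 ratio (total parts = 16):
  red-kerneled: 1282 × 15/16 = 1201.875
  white-kerneled: 1282 × 1/16 = 80.125
χ² = Σ (O − E)² / E
  red-kerneled: (1190 − 1201.875)² / 1201.875 = 0.1173
  white-kerneled: (92 − 80.125)² / 80.125 = 1.7599
χ² = 0.1173 + 1.7599 = 1.8772 ≈ 1.877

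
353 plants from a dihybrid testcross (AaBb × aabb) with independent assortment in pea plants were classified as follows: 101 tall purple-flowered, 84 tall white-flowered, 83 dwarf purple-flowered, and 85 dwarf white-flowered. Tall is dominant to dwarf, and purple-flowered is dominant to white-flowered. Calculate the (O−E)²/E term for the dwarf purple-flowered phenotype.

A dihybrid testcross with independent assortment gives a 1:1:1:1 ratio.
Total ratio parts = 4. Expected numbers out of 353:
  tall purple-flowered: 353 × 1/4 = 88.25
  tall white-flowered: 353 × 1/4 = 88.25
  dwarf purple-flowered: 353 × 1/4 = 88.25
  dwarf white-flowered: 353 × 1/4 = 88.25
Contribution of dwarf purple-flowered: (83 − 88.25)² / 88.25 = 0.3123

0.312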